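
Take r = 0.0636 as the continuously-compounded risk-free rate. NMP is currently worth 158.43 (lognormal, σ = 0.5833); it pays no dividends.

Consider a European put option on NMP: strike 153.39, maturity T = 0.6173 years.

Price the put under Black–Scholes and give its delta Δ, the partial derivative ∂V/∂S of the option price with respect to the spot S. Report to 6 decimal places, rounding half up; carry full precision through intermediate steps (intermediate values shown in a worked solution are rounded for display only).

σ√T = 0.5833·√0.6173 = 0.458290
d₁ = (ln(S/K) + (r+σ²/2)T) / (σ√T) = (ln(158.43/153.39) + (0.0636+0.5833²/2)·0.6173) / 0.458290 = (0.032329 + 0.144275) / 0.458290 = 0.385355
d₂ = d₁ − σ√T = 0.385355 − 0.458290 = -0.072935
e^{−rT} = 0.961500
N(−d₁) = 0.349987,  N(−d₂) = 0.529071
Put price V = K·e^{−rT}·N(−d₂) − S·N(−d₁) = 78.029801 − 55.448482 = 22.581319
Δ = −N(−d₁) = -0.349987

price = 22.581319
Δ = -0.349987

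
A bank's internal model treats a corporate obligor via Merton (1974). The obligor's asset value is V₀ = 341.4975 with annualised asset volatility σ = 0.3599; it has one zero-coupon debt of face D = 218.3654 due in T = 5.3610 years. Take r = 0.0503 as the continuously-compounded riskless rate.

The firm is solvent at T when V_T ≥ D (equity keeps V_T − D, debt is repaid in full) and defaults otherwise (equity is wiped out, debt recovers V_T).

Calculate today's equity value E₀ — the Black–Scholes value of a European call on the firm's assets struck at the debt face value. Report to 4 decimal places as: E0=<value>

E0=195.1218

With assets at 341.4975 and a single debt payment of 218.3654 at 5.3610 years:
d₁ = [ln(V₀/D) + (r + σ²/2)T] / (σ√T)
   = [ln(341.4975/218.3654) + (0.0503 + 0.5·0.3599²)·5.3610] / (0.3599·√5.3610)
   = [0.447171 + 0.616858] / 0.833306 = 1.276876
d₂ = d₁ − σ√T = 1.276876 − 0.833306 = 0.443569
N(d₁) = 0.899177,  N(d₂) = 0.671323,  e^(−rT) = 0.763640
E₀ = V₀·N(d₁) − D·e^(−rT)·N(d₂)
   = 341.4975·0.899177 − 218.3654·0.763640·0.671323 = 195.121798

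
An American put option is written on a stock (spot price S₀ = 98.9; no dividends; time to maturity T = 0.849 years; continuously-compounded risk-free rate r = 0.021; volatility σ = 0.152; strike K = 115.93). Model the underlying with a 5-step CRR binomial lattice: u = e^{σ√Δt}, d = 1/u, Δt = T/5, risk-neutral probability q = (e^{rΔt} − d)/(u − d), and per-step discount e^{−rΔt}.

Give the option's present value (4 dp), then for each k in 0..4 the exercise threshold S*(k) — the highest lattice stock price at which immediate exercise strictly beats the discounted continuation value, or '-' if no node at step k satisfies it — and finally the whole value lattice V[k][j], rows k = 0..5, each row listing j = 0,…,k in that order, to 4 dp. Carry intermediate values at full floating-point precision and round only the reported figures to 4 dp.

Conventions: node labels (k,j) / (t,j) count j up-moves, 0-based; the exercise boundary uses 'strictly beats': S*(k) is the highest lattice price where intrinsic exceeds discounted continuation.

params: Δt=0.16980 u=1.06464 d=0.93929 q=0.51284 e^(-rΔt)=0.99644
t_5 payoffs: 43.6218 33.9721 23.0345 10.6374 0.0000 0.0000
t_4: node(4,0) S=76.9820 payoff=38.9480 vs cont=38.5353 → 38.9480 [stop]  node(4,1) S=87.2555 payoff=28.6745 vs cont=28.2619 → 28.6745 [stop]  node(4,2) S=98.9000 payoff=17.0300 vs cont=16.6174 → 17.0300 [stop]  node(4,3) S=112.0985 payoff=3.8315 vs cont=5.1636 → 5.1636 [wait]  node(4,4) S=127.0584 payoff=0.0000 vs cont=0.0000 → 0.0000 [wait]  ⇒ S*(4)=98.9000
t_3: node(3,0) S=81.9579 payoff=33.9721 vs cont=33.5594 → 33.9721 [stop]  node(3,1) S=92.8955 payoff=23.0345 vs cont=22.6219 → 23.0345 [stop]  node(3,2) S=105.2926 payoff=10.6374 vs cont=10.9054 → 10.9054 [wait]  node(3,3) S=119.3443 payoff=0.0000 vs cont=2.5065 → 2.5065 [wait]  ⇒ S*(3)=92.8955
t_2: node(2,0) S=87.2555 payoff=28.6745 vs cont=28.2619 → 28.6745 [stop]  node(2,1) S=98.9000 payoff=17.0300 vs cont=16.7543 → 17.0300 [stop]  node(2,2) S=112.0985 payoff=3.8315 vs cont=6.5746 → 6.5746 [wait]  ⇒ S*(2)=98.9000
t_1: node(1,0) S=92.8955 payoff=23.0345 vs cont=22.6219 → 23.0345 [stop]  node(1,1) S=105.2926 payoff=10.6374 vs cont=11.6265 → 11.6265 [wait]  ⇒ S*(1)=92.8955
t_0: node(0,0) S=98.9000 payoff=17.0300 vs cont=17.1228 → 17.1228 [wait]  ⇒ S*(0)=-

price = 17.1228
boundary = - 92.8955 98.9000 92.8955 98.9000
tree:
17.1228
23.0345 11.6265
28.6745 17.0300 6.5746
33.9721 23.0345 10.9054 2.5065
38.9480 28.6745 17.0300 5.1636 0.0000
43.6218 33.9721 23.0345 10.6374 0.0000 0.0000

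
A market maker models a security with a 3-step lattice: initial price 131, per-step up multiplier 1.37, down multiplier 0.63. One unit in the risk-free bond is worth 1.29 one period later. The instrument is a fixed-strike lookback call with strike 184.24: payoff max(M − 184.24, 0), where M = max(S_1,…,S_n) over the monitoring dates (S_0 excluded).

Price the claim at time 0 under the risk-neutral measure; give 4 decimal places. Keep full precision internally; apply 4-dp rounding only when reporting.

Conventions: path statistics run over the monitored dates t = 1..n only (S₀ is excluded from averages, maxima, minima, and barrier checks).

price = 52.9053

Set p* = 0.8919 (from d < R < u); the path-dependent value is the discounted p*-expectation over all price paths.
Enumerate all 2^3 = 8 price paths (U = up ×1.37, D = down ×0.63); each path with k up-moves has probability p*^k·(1−p*)^(3−k).
DDD: M=82.5300, payoff=0.0000, prob=0.001263
UDD: M=179.4700, payoff=0.0000, prob=0.010424
DUD: M=113.0661, payoff=0.0000, prob=0.010424
UUD: M=245.8739, payoff=61.6339, prob=0.085997
DDU: M=82.5300, payoff=0.0000, prob=0.010424
UDU: M=179.4700, payoff=0.0000, prob=0.085997
DUU: M=154.9006, payoff=0.0000, prob=0.085997
UUU: M=336.8472, payoff=152.6072, prob=0.709474
Price = Σ prob·payoff / R^3 = 113.571235 / 2.146689 = 52.9053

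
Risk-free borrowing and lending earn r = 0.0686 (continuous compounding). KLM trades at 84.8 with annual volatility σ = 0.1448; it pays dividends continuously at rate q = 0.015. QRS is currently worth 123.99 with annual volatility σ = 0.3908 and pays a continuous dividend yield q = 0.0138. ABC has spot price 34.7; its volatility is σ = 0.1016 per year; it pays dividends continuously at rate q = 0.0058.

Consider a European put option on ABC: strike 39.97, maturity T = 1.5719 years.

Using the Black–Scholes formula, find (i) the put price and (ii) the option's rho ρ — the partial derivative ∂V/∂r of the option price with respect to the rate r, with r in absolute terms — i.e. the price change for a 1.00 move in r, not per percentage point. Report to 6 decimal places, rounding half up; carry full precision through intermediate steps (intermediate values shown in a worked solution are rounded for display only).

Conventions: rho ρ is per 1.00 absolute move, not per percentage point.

price = 2.632864
ρ = -36.942976

σ√T = 0.1016·√1.5719 = 0.127381
d₁ = (ln(S/K) + (r−q+σ²/2)T) / (σ√T) = (ln(34.7/39.97) + (0.0686−0.0058+0.1016²/2)·1.5719) / 0.127381 = (-0.141389 + 0.106828) / 0.127381 = -0.271320
d₂ = d₁ − σ√T = -0.271320 − 0.127381 = -0.398702
e^{−rT} = 0.897778
e^{−qT} = 0.990924
N(−d₁) = 0.606928,  N(−d₂) = 0.654943
Put price V = K·e^{−rT}·N(−d₂) − S·e^{−qT}·N(−d₁) = 23.502116 − 20.869252 = 2.632864
ρ = −K·T·e^{−rT}·N(−d₂) = -36.942976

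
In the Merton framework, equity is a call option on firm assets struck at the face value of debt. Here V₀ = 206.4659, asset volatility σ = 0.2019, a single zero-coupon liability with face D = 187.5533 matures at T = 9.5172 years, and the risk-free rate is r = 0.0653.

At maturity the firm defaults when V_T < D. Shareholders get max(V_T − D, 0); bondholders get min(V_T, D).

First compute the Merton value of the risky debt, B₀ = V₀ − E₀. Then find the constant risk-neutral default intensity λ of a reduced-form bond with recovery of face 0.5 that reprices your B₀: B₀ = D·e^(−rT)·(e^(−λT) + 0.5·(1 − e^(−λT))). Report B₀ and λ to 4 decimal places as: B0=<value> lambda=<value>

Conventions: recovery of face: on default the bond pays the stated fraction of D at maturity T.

Equity is a call on the firm's assets struck at D = 187.5533:
d₁ = [ln(V₀/D) + (r + σ²/2)T] / (σ√T)
   = [ln(206.4659/187.5533) + (0.0653 + 0.5·0.2019²)·9.5172] / (0.2019·√9.5172)
   = [0.096072 + 0.815451] / 0.622861 = 1.463446
d₂ = d₁ − σ√T = 1.463446 − 0.622861 = 0.840585
N(d₁) = 0.928327,  N(d₂) = 0.799710,  e^(−rT) = 0.537153
E₀ = V₀·N(d₁) − D·e^(−rT)·N(d₂)
   = 206.4659·0.928327 − 187.5533·0.537153·0.799710 = 111.101378
B₀ = V₀ − E₀ = 206.4659 − 111.101378 = 95.364522
e^(−λT) = (B₀·e^(rT)/D − 0.5)/(1 − 0.5) = (95.3645·1.861669/187.5533 − 0.5)/0.5 = 0.89319080
λ = −ln(0.89319080)/9.5172 = 0.011869

B0=95.3645 lambda=0.0119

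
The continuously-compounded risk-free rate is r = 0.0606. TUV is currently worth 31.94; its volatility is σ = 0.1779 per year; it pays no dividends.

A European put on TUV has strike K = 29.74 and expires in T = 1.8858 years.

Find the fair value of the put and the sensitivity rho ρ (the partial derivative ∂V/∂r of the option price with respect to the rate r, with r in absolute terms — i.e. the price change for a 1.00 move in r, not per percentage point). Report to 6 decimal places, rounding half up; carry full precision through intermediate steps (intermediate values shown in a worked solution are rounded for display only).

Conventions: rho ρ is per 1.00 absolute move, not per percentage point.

σ√T = 0.1779·√1.8858 = 0.244300
d₁ = (ln(S/K) + (r+σ²/2)T) / (σ√T) = (ln(31.94/29.74) + (0.0606+0.1779²/2)·1.8858) / 0.244300 = (0.071366 + 0.144121) / 0.244300 = 0.882058
d₂ = d₁ − σ√T = 0.882058 − 0.244300 = 0.637758
e^{−rT} = 0.892009
N(−d₁) = 0.188873,  N(−d₂) = 0.261816
Put price V = K·e^{−rT}·N(−d₂) − S·N(−d₁) = 6.945532 − 6.032593 = 0.912939
ρ = −K·T·e^{−rT}·N(−d₂) = -13.097885

price = 0.912939
ρ = -13.097885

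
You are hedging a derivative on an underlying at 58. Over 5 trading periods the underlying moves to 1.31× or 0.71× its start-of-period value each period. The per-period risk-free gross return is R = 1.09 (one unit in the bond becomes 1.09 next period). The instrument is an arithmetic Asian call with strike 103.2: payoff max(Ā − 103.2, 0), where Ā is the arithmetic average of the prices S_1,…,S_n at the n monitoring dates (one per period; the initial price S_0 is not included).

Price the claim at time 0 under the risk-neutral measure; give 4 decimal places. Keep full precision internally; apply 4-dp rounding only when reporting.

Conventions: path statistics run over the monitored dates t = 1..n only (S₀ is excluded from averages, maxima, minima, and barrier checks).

With p* = (R−d)/(u−d) = 0.6333, sum probability × payoff across the paths and divide by R^5.
Enumerate all 2^5 = 32 price paths (U = up ×1.31, D = down ×0.71); each path with k up-moves has probability p*^k·(1−p*)^(5−k).
DDDDD: Ā=23.2760, payoff=0.0000, prob=0.006628
UDDDD: Ā=42.9458, payoff=0.0000, prob=0.011448
DUDDD: Ā=35.9858, payoff=0.0000, prob=0.011448
UUDDD: Ā=66.3964, payoff=0.0000, prob=0.019773
DDUDD: Ā=31.0442, payoff=0.0000, prob=0.011448
UDUDD: Ā=57.2788, payoff=0.0000, prob=0.019773
DUUDD: Ā=50.3188, payoff=0.0000, prob=0.019773
UUUDD: Ā=92.8417, payoff=0.0000, prob=0.034154
DDDUD: Ā=27.5357, payoff=0.0000, prob=0.011448
UDDUD: Ā=50.8053, payoff=0.0000, prob=0.019773
DUDUD: Ā=43.8453, payoff=0.0000, prob=0.019773
UUDUD: Ā=80.8977, payoff=0.0000, prob=0.034154
DDUUD: Ā=38.9037, payoff=0.0000, prob=0.019773
UDUUD: Ā=71.7801, payoff=0.0000, prob=0.034154
DUUUD: Ā=64.8201, payoff=0.0000, prob=0.034154
UUUUD: Ā=119.5976, payoff=16.3976, prob=0.058993
DDDDU: Ā=25.0446, payoff=0.0000, prob=0.011448
UDDDU: Ā=46.2091, payoff=0.0000, prob=0.019773
DUDDU: Ā=39.2491, payoff=0.0000, prob=0.019773
UUDDU: Ā=72.4174, payoff=0.0000, prob=0.034154
DDUDU: Ā=34.3075, payoff=0.0000, prob=0.019773
UDUDU: Ā=63.2998, payoff=0.0000, prob=0.034154
DUUDU: Ā=56.3398, payoff=0.0000, prob=0.034154
UUUDU: Ā=103.9509, payoff=0.7509, prob=0.058993
DDDUU: Ā=30.7990, payoff=0.0000, prob=0.019773
UDDUU: Ā=56.8263, payoff=0.0000, prob=0.034154
DUDUU: Ā=49.8663, payoff=0.0000, prob=0.034154
UUDUU: Ā=92.0069, payoff=0.0000, prob=0.058993
DDUUU: Ā=44.9247, payoff=0.0000, prob=0.034154
UDUUU: Ā=82.8893, payoff=0.0000, prob=0.058993
DUUUU: Ā=75.9293, payoff=0.0000, prob=0.058993
UUUUU: Ā=140.0948, payoff=36.8948, prob=0.101897
Price = Σ prob·payoff / R^5 = 4.771118 / 1.538624 = 3.1009

price = 3.1009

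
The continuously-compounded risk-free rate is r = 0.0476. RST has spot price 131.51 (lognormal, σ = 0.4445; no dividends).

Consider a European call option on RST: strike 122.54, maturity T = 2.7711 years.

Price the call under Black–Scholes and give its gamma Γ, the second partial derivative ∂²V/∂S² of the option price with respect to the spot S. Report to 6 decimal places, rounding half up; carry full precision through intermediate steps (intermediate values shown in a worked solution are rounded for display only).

σ√T = 0.4445·√2.7711 = 0.739942
d₁ = (ln(S/K) + (r+σ²/2)T) / (σ√T) = (ln(131.51/122.54) + (0.0476+0.4445²/2)·2.7711) / 0.739942 = (0.070645 + 0.405662) / 0.739942 = 0.643708
d₂ = d₁ − σ√T = 0.643708 − 0.739942 = -0.096234
e^{−rT} = 0.876425
N(d₁) = 0.740118,  N(d₂) = 0.461667
Call price V = S·N(d₁) − K·e^{−rT}·N(d₂) = 97.332881 − 49.581737 = 47.751145
φ(d₁) = (1/√(2π))·e^{−d₁²/2} = 0.324289
Γ = φ(d₁) / (S·σ·√T) = 0.003333

price = 47.751145
Γ = 0.003333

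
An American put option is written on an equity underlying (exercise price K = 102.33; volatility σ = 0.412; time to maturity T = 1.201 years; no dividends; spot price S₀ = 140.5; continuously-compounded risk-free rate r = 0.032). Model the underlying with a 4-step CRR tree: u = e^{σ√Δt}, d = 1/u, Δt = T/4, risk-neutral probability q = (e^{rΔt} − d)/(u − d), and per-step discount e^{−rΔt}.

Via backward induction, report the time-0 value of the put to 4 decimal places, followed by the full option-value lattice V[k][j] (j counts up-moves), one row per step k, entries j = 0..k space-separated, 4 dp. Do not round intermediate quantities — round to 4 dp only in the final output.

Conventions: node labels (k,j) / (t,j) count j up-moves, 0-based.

Δt=0.30025  u=1.25327  d=0.79791  q=0.46500  discount=0.99044
step 4 (expiry): payoffs max(K−S,0) = 45.3794 12.8785 0.0000 0.0000 0.0000
k=3: (k=3,j=0): S=71.3745, K−S=30.9555, hold=29.9770 ⇒ V=30.9555 exercise | (k=3,j=1): S=112.1068, K−S=0.0000, hold=6.8241 ⇒ V=6.8241 continue | (k=3,j=2): S=176.0844, K−S=0.0000, hold=0.0000 ⇒ V=0.0000 continue | (k=3,j=3): S=276.5729, K−S=0.0000, hold=0.0000 ⇒ V=0.0000 continue
k=2: (k=2,j=0): S=89.4515, K−S=12.8785, hold=19.5457 ⇒ V=19.5457 continue | (k=2,j=1): S=140.5000, K−S=0.0000, hold=3.6160 ⇒ V=3.6160 continue | (k=2,j=2): S=220.6811, K−S=0.0000, hold=0.0000 ⇒ V=0.0000 continue
k=1: (k=1,j=0): S=112.1068, K−S=0.0000, hold=12.0223 ⇒ V=12.0223 continue | (k=1,j=1): S=176.0844, K−S=0.0000, hold=1.9161 ⇒ V=1.9161 continue
k=0: (k=0,j=0): S=140.5000, K−S=0.0000, hold=7.2529 ⇒ V=7.2529 continue

price = 7.2529
tree:
7.2529
12.0223 1.9161
19.5457 3.6160 0.0000
30.9555 6.8241 0.0000 0.0000
45.3794 12.8785 0.0000 0.0000 0.0000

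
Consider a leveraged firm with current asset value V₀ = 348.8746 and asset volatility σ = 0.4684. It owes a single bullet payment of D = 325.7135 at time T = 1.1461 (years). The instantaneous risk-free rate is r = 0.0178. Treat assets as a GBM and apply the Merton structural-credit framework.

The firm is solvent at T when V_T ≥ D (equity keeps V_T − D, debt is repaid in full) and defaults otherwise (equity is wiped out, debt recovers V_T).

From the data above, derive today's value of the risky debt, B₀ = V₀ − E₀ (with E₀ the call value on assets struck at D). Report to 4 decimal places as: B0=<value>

With assets at 348.8746 and a single debt payment of 325.7135 at 1.1461 years:
d₁ = [ln(V₀/D) + (r + σ²/2)T] / (σ√T)
   = [ln(348.8746/325.7135) + (0.0178 + 0.5·0.4684²)·1.1461] / (0.4684·√1.1461)
   = [0.068694 + 0.146127] / 0.501451 = 0.428400
d₂ = d₁ − σ√T = 0.428400 − 0.501451 = -0.073051
N(d₁) = 0.665820,  N(d₂) = 0.470883,  e^(−rT) = 0.979806
E₀ = V₀·N(d₁) − D·e^(−rT)·N(d₂)
   = 348.8746·0.665820 − 325.7135·0.979806·0.470883 = 82.011968
B₀ = V₀ − E₀ = 348.8746 − 82.011968 = 266.862632

B0=266.8626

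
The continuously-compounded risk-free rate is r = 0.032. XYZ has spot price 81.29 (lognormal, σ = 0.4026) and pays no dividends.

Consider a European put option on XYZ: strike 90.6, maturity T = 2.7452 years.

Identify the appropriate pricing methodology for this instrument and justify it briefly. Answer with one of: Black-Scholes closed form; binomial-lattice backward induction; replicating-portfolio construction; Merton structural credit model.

Key observation: everything needed for the exact continuous-time valuation of the European put on XYZ (strike 90.6) is given, and no feature rules the closed form out.

framework: Black-Scholes closed form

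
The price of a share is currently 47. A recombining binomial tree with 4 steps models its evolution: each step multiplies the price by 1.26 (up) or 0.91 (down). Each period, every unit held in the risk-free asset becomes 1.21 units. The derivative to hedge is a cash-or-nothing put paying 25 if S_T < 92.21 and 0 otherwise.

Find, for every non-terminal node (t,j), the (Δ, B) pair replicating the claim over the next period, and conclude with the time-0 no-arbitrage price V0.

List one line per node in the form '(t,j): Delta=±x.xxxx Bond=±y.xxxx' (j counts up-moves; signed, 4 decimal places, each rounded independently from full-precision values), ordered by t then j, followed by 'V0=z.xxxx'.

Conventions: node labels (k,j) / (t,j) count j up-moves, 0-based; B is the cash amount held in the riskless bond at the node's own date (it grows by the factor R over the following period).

No-arbitrage ⇒ martingale measure with p* = (R−d)/(u−d) = 0.8571.
At maturity the claim pays: V(4,0)=25.0000, V(4,1)=25.0000, V(4,2)=25.0000, V(4,3)=25.0000, V(4,4)=0.0000
Node (3,0) S=35.4178: V=(p*·25.0000+(1−p*)·25.0000)/1.21=20.6612; Δ=(25.0000−25.0000)/(44.6265−32.2302)=0.0000; B=V−Δ·S=20.6612
Node (3,1) S=49.0401: V=(p*·25.0000+(1−p*)·25.0000)/1.21=20.6612; Δ=(25.0000−25.0000)/(61.7905−44.6265)=0.0000; B=V−Δ·S=20.6612
Node (3,2) S=67.9017: V=(p*·25.0000+(1−p*)·25.0000)/1.21=20.6612; Δ=(25.0000−25.0000)/(85.5561−61.7905)=0.0000; B=V−Δ·S=20.6612
Node (3,3) S=94.0177: V=(p*·0.0000+(1−p*)·25.0000)/1.21=2.9516; Δ=(0.0000−25.0000)/(118.4623−85.5561)=-0.7597; B=V−Δ·S=74.3802
Node (2,0) S=38.9207: V=(p*·20.6612+(1−p*)·20.6612)/1.21=17.0753; Δ=(20.6612−20.6612)/(49.0401−35.4178)=0.0000; B=V−Δ·S=17.0753
Node (2,1) S=53.8902: V=(p*·20.6612+(1−p*)·20.6612)/1.21=17.0753; Δ=(20.6612−20.6612)/(67.9017−49.0401)=0.0000; B=V−Δ·S=17.0753
Node (2,2) S=74.6172: V=(p*·2.9516+(1−p*)·20.6612)/1.21=4.5302; Δ=(2.9516−20.6612)/(94.0177−67.9017)=-0.6781; B=V−Δ·S=55.1289
Node (1,0) S=42.7700: V=(p*·17.0753+(1−p*)·17.0753)/1.21=14.1118; Δ=(17.0753−17.0753)/(53.8902−38.9207)=0.0000; B=V−Δ·S=14.1118
Node (1,1) S=59.2200: V=(p*·4.5302+(1−p*)·17.0753)/1.21=5.2251; Δ=(4.5302−17.0753)/(74.6172−53.8902)=-0.6053; B=V−Δ·S=41.0684
Node (0,0) S=47.0000: V=(p*·5.2251+(1−p*)·14.1118)/1.21=5.3675; Δ=(5.2251−14.1118)/(59.2200−42.7700)=-0.5402; B=V−Δ·S=30.7582
Check: Δ(0,0)·S0 + B(0,0) = 5.3675 = V0.

(0,0): Delta=-0.5402 Bond=30.7582
(1,0): Delta=0.0000 Bond=14.1118
(1,1): Delta=-0.6053 Bond=41.0684
(2,0): Delta=0.0000 Bond=17.0753
(2,1): Delta=0.0000 Bond=17.0753
(2,2): Delta=-0.6781 Bond=55.1289
(3,0): Delta=0.0000 Bond=20.6612
(3,1): Delta=0.0000 Bond=20.6612
(3,2): Delta=0.0000 Bond=20.6612
(3,3): Delta=-0.7597 Bond=74.3802
V0=5.3675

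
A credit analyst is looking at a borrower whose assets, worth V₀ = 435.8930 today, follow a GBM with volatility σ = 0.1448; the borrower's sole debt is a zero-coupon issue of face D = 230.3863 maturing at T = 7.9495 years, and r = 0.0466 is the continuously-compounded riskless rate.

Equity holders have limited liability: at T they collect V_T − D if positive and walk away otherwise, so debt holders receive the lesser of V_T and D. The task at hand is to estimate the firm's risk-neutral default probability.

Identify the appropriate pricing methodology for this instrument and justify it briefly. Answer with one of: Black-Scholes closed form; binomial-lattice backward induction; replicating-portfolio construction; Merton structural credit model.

Key observation: the question is about default risk generated by asset-value dynamics against a debt face of 230.3863 — the structural framework prices exactly that.

framework: Merton structural credit model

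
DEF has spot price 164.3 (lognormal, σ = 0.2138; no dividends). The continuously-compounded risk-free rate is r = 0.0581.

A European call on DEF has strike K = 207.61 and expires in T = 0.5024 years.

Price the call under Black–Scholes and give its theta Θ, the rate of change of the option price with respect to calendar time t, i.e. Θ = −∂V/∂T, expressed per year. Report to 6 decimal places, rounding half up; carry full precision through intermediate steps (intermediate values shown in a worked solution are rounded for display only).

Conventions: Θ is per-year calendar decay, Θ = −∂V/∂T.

price = 1.122647
Θ = -5.281870

σ√T = 0.2138·√0.5024 = 0.151542
d₁ = (ln(S/K) + (r+σ²/2)T) / (σ√T) = (ln(164.3/207.61) + (0.0581+0.2138²/2)·0.5024) / 0.151542 = (-0.233967 + 0.040672) / 0.151542 = -1.275525
d₂ = d₁ − σ√T = -1.275525 − 0.151542 = -1.427067
e^{−rT} = 0.971232
N(d₁) = 0.101062,  N(d₂) = 0.076780
Call price V = S·N(d₁) − K·e^{−rT}·N(d₂) = 16.604443 − 15.481796 = 1.122647
φ(d₁) = (1/√(2π))·e^{−d₁²/2} = 0.176856
Θ = −S·φ(d₁)·σ/(2√T) − r·K·e^{−rT}·N(d₂) = −4.382377 − 0.899492 = -5.281870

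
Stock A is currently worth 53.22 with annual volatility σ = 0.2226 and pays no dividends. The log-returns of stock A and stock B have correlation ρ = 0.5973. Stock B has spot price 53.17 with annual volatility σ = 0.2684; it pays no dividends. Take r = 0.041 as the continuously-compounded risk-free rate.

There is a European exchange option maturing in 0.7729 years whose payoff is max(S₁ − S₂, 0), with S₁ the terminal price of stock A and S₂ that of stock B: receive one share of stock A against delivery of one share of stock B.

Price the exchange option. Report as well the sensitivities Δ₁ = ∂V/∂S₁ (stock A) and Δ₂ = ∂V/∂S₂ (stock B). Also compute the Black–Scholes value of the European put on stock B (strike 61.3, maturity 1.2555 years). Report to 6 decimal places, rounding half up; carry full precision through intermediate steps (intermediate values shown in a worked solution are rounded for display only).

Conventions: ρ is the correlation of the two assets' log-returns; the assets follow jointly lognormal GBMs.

exchange price = 4.199175
Δ1 = 0.541128
Δ2 = -0.462660
price(stock B put K=61.3) = 9.483218

σ_eff = √(σ₁² + σ₂² − 2ρσ₁σ₂) = √(0.2226² + 0.2684² − 2·0.5973·0.2226·0.2684) = 0.224091
d₁ = (ln(S₁/S₂) + (q₂ − q₁ + σ_eff²/2)T) / (σ_eff√T) = (ln(53.22/53.17) + (0.0 − 0.0 + 0.025108)·0.7729) / 0.197009 = 0.103276
d₂ = d₁ − σ_eff√T = 0.103276 − 0.197009 = -0.093734
N(d₁) = 0.541128,  N(d₂) = 0.462660
V = S₁·e^{−q₁T}·N(d₁) − S₂·e^{−q₂T}·N(d₂) = 28.798828 − 24.599652 = 4.199175
Δ₁ = e^{−q₁T}·N(d₁) = 0.541128;  Δ₂ = −e^{−q₂T}·N(d₂) = -0.462660
[vanilla: stock B put K=61.3]
σ√T = 0.2684·√1.2555 = 0.300740
d₁ = (ln(S/K) + (r+σ²/2)T) / (σ√T) = (ln(53.17/61.3) + (0.041+0.2684²/2)·1.2555) / 0.300740 = (-0.142286 + 0.096698) / 0.300740 = -0.151586
d₂ = d₁ − σ√T = -0.151586 − 0.300740 = -0.452325
e^{−rT} = 0.949827
N(−d₁) = 0.560243,  N(−d₂) = 0.674483
price = K·e^{−rT}·N(−d₂) − S·N(−d₁) = 39.271343 − 29.788125 = 9.483218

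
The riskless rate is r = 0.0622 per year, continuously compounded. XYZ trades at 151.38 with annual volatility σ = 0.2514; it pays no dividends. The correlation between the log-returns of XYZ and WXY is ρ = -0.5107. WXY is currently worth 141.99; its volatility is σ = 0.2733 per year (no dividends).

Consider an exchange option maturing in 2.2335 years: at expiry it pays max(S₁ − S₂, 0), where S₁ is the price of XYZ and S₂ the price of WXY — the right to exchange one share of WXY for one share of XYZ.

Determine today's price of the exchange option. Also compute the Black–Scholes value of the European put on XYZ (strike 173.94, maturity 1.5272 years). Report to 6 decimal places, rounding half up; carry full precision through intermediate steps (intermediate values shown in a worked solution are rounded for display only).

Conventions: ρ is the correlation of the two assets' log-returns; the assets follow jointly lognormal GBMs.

exchange price = 43.994652
price(XYZ put K=173.94) = 22.694828

σ_eff = √(σ₁² + σ₂² − 2ρσ₁σ₂) = √(0.2514² + 0.2733² − 2·-0.5107·0.2514·0.2733) = 0.456150
d₁ = (ln(S₁/S₂) + (q₂ − q₁ + σ_eff²/2)T) / (σ_eff√T) = (ln(151.38/141.99) + (0.0 − 0.0 + 0.104036)·2.2335) / 0.681712 = 0.434791
d₂ = d₁ − σ_eff√T = 0.434791 − 0.681712 = -0.246921
N(d₁) = 0.668143,  N(d₂) = 0.402485
V = S₁·e^{−q₁T}·N(d₁) − S₂·e^{−q₂T}·N(d₂) = 101.143466 − 57.148815 = 43.994652
[vanilla: XYZ put K=173.94]
σ√T = 0.2514·√1.5272 = 0.310680
d₁ = (ln(S/K) + (r+σ²/2)T) / (σ√T) = (ln(151.38/173.94) + (0.0622+0.2514²/2)·1.5272) / 0.310680 = (-0.138917 + 0.143253) / 0.310680 = 0.013955
d₂ = d₁ − σ√T = 0.013955 − 0.310680 = -0.296725
e^{−rT} = 0.909380
N(−d₁) = 0.494433,  N(−d₂) = 0.616662
price = K·e^{−rT}·N(−d₂) − S·N(−d₁) = 97.542060 − 74.847232 = 22.694828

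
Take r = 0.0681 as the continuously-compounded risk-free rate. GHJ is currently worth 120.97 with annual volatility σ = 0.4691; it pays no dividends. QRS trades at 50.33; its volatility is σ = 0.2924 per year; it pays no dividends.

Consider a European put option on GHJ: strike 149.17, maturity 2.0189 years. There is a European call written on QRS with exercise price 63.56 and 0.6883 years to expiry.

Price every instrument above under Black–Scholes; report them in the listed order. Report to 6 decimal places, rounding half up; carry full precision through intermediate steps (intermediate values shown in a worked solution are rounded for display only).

[GHJ put K=149.17]
σ√T = 0.4691·√2.0189 = 0.666535
d₁ = (ln(S/K) + (r+σ²/2)T) / (σ√T) = (ln(120.97/149.17) + (0.0681+0.4691²/2)·2.0189) / 0.666535 = (-0.209544 + 0.359621) / 0.666535 = 0.225161
d₂ = d₁ − σ√T = 0.225161 − 0.666535 = -0.441374
e^{−rT} = 0.871546
N(−d₁) = 0.410927,  N(−d₂) = 0.670529
price = K·e^{−rT}·N(−d₂) − S·N(−d₁) = 87.174432 − 49.709858 = 37.464574
[QRS call K=63.56]
σ√T = 0.2924·√0.6883 = 0.242586
d₁ = (ln(S/K) + (r+σ²/2)T) / (σ√T) = (ln(50.33/63.56) + (0.0681+0.2924²/2)·0.6883) / 0.242586 = (-0.233383 + 0.076297) / 0.242586 = -0.647546
d₂ = d₁ − σ√T = -0.647546 − 0.242586 = -0.890132
e^{−rT} = 0.954208
N(d₁) = 0.258639,  N(d₂) = 0.186697
price = S·N(d₁) − K·e^{−rT}·N(d₂) = 13.017320 − 11.323106 = 1.694214

price(GHJ put K=149.17) = 37.464574
price(QRS call K=63.56) = 1.694214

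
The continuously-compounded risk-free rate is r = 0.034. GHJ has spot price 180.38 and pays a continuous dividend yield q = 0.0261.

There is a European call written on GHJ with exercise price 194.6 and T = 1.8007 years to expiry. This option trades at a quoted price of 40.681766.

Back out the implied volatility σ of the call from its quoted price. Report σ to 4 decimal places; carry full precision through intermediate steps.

sigma = 0.4923

At σ = 0.4923 the Black–Scholes value reproduces the quote:
σ√T = 0.4923·√1.8007 = 0.660618
d₁ = (ln(S/K) + (r−q+σ²/2)T) / (σ√T) = (ln(180.38/194.6) + (0.034−0.0261+0.4923²/2)·1.8007) / 0.660618 = (-0.075880 + 0.232434) / 0.660618 = 0.236980
d₂ = d₁ − σ√T = 0.236980 − 0.660618 = -0.423638
e^{−rT} = 0.940613
e^{−qT} = 0.954089
N(d₁) = 0.593664,  N(d₂) = 0.335915
V = S·e^{−qT}·N(d₁) − K·e^{−rT}·N(d₂) = 102.168705 − 61.486940 = 40.681766 (the quoted price), and the Black–Scholes price is strictly increasing in σ, so σ is unique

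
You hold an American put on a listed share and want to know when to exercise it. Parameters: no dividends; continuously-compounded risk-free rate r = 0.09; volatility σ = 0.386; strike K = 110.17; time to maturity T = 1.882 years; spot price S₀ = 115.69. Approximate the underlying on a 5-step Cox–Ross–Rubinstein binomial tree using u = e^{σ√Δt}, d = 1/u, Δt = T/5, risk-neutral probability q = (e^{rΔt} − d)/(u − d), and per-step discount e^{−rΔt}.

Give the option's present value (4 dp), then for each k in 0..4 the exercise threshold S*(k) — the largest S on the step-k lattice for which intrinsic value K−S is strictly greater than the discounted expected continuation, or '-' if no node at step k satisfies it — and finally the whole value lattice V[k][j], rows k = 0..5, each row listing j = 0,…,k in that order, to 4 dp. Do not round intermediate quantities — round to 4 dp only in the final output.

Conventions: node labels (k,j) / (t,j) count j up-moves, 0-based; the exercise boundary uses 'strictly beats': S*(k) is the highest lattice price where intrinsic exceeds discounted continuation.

Δt=0.37640, u=1.26721, d=0.78914, q=0.51314, disc=e^(-rΔt)=0.96669
k=5 terminal: V=max(K-S,0) → 74.7658 53.3173 18.8749 0.0000 0.0000 0.0000
k=4: j=0 S=44.8645 intr=65.3055 cont=61.6358 V=65.3055[EX]; j=1 S=72.0443 intr=38.1257 cont=34.4561 V=38.1257[EX]; j=2 S=115.6900 intr=0.0000 cont=8.8832 V=8.8832[hold]; j=3 S=185.7771 intr=0.0000 cont=0.0000 V=0.0000[hold]; j=4 S=298.3241 intr=0.0000 cont=0.0000 V=0.0000[hold]  S*(4)=72.0443
k=3: j=0 S=56.8527 intr=53.3173 cont=49.6476 V=53.3173[EX]; j=1 S=91.2951 intr=18.8749 cont=22.3500 V=22.3500[hold]; j=2 S=146.6034 intr=0.0000 cont=4.1808 V=4.1808[hold]; j=3 S=235.4183 intr=0.0000 cont=0.0000 V=0.0000[hold]  S*(3)=56.8527
k=2: j=0 S=72.0443 intr=38.1257 cont=36.1800 V=38.1257[EX]; j=1 S=115.6900 intr=0.0000 cont=12.5927 V=12.5927[hold]; j=2 S=185.7771 intr=0.0000 cont=1.9676 V=1.9676[hold]  S*(2)=72.0443
k=1: j=0 S=91.2951 intr=18.8749 cont=24.1901 V=24.1901[hold]; j=1 S=146.6034 intr=0.0000 cont=6.9027 V=6.9027[hold]  S*(1)=-
k=0: j=0 S=115.6900 intr=0.0000 cont=14.8089 V=14.8089[hold]  S*(0)=-

price = 14.8089
boundary = - - 72.0443 56.8527 72.0443
tree:
14.8089
24.1901 6.9027
38.1257 12.5927 1.9676
53.3173 22.3500 4.1808 0.0000
65.3055 38.1257 8.8832 0.0000 0.0000
74.7658 53.3173 18.8749 0.0000 0.0000 0.0000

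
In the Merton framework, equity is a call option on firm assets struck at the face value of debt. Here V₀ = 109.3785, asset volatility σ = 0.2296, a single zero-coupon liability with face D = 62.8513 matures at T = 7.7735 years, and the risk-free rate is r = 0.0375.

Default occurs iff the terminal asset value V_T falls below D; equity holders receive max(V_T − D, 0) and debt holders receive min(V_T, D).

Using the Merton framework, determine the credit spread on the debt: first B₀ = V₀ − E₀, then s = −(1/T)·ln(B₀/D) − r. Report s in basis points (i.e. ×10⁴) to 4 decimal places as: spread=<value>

Work the structural quantities from V₀ = 109.3785 against face 62.8513:
d₁ = [ln(V₀/D) + (r + σ²/2)T] / (σ√T)
   = [ln(109.3785/62.8513) + (0.0375 + 0.5·0.2296²)·7.7735] / (0.2296·√7.7735)
   = [0.554043 + 0.496401] / 0.640148 = 1.640939
d₂ = d₁ − σ√T = 1.640939 − 0.640148 = 1.000792
N(d₁) = 0.949595,  N(d₂) = 0.841536,  e^(−rT) = 0.747137
E₀ = V₀·N(d₁) − D·e^(−rT)·N(d₂)
   = 109.3785·0.949595 − 62.8513·0.747137·0.841536 = 64.347953
B₀ = V₀ − E₀ = 109.3785 − 64.347953 = 45.030547
spread = −(1/T)·ln(B₀/D) − r = −(1/7.7735)·ln(45.030547/62.8513) − 0.0375 = 0.00539323
in basis points: 0.00539323 × 10⁴ = 53.9323 bp

spread=53.9323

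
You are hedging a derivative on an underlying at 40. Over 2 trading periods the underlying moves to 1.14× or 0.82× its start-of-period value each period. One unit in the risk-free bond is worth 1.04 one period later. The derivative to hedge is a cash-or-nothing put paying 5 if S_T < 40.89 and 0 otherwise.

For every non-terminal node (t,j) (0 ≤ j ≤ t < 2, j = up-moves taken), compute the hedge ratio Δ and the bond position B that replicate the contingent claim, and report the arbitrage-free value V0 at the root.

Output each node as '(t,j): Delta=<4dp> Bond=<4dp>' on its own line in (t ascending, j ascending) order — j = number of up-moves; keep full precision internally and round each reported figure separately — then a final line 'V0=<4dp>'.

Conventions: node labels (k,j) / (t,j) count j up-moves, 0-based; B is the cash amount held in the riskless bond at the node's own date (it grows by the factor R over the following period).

Since d<R<u, set p* = (R−d)/(u−d) = 0.6875; price each node as the discounted p*-expectation of its children.
At maturity the claim pays: V(2,0)=5.0000, V(2,1)=5.0000, V(2,2)=0.0000
  t=1,j=0: stock 32.8000 → up 37.3920 (V=5.0000), down 26.8960 (V=5.0000). Price 4.8077; hedge Δ=0.0000, bond B=4.8077.
  t=1,j=1: stock 45.6000 → up 51.9840 (V=0.0000), down 37.3920 (V=5.0000). Price 1.5024; hedge Δ=-0.3427, bond B=17.1274.
  t=0,j=0: stock 40.0000 → up 45.6000 (V=1.5024), down 32.8000 (V=4.8077). Price 2.4378; hedge Δ=-0.2582, bond B=12.7668.
Verification: the root portfolio costs Δ(0,0)·S0 + B(0,0) = 2.4378, matching V0.

(0,0): Delta=-0.2582 Bond=12.7668
(1,0): Delta=0.0000 Bond=4.8077
(1,1): Delta=-0.3427 Bond=17.1274
V0=2.4378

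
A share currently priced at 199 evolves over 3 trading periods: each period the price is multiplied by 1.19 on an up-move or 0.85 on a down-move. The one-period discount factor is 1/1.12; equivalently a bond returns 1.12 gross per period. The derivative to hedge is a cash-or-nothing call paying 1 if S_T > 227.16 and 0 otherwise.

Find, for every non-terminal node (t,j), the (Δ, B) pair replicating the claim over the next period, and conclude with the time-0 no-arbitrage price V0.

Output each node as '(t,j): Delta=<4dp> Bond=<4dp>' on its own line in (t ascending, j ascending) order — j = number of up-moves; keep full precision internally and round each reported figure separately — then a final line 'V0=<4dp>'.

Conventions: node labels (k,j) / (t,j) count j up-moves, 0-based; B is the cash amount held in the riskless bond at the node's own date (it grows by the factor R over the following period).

Since d<R<u, set p* = (R−d)/(u−d) = 0.7941; price each node as the discounted p*-expectation of its children.
Terminal payoffs: V(3,0)=0.0000, V(3,1)=0.0000, V(3,2)=1.0000, V(3,3)=1.0000
  t=2,j=0: stock 143.7775 → up 171.0952 (V=0.0000), down 122.2109 (V=0.0000). Price 0.0000; hedge Δ=0.0000, bond B=0.0000.
  t=2,j=1: stock 201.2885 → up 239.5333 (V=1.0000), down 171.0952 (V=0.0000). Price 0.7090; hedge Δ=0.0146, bond B=-2.2321.
  t=2,j=2: stock 281.8039 → up 335.3466 (V=1.0000), down 239.5333 (V=1.0000). Price 0.8929; hedge Δ=0.0000, bond B=0.8929.
  t=1,j=0: stock 169.1500 → up 201.2885 (V=0.7090), down 143.7775 (V=0.0000). Price 0.5027; hedge Δ=0.0123, bond B=-1.5827.
  t=1,j=1: stock 236.8100 → up 281.8039 (V=0.8929), down 201.2885 (V=0.7090). Price 0.7634; hedge Δ=0.0023, bond B=0.2227.
  t=0,j=0: stock 199.0000 → up 236.8100 (V=0.7634), down 169.1500 (V=0.5027). Price 0.6337; hedge Δ=0.0039, bond B=-0.1330.
Sanity check at the root: Δ(0,0)·S0 + B(0,0) reproduces V0 = 0.6337.

(0,0): Delta=0.0039 Bond=-0.1330
(1,0): Delta=0.0123 Bond=-1.5827
(1,1): Delta=0.0023 Bond=0.2227
(2,0): Delta=0.0000 Bond=0.0000
(2,1): Delta=0.0146 Bond=-2.2321
(2,2): Delta=0.0000 Bond=0.8929
V0=0.6337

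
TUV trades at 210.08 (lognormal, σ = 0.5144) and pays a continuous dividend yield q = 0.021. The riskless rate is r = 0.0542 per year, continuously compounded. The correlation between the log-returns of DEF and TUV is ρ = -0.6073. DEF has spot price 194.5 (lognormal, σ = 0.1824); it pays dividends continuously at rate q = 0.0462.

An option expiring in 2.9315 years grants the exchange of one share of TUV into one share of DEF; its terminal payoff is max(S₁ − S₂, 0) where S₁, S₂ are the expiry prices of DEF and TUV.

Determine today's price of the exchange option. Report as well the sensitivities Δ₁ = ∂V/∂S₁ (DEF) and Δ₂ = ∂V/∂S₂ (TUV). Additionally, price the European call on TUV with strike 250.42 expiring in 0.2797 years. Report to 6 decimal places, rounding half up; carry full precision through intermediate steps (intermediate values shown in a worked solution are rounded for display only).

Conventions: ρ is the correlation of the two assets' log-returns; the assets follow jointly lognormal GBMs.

exchange price = 63.464920
Δ1 = 0.576261
Δ2 = -0.231426
price(TUV call K=250.42) = 10.169934

σ_eff = √(σ₁² + σ₂² − 2ρσ₁σ₂) = √(0.1824² + 0.5144² − 2·-0.6073·0.1824·0.5144) = 0.641747
d₁ = (ln(S₁/S₂) + (q₂ − q₁ + σ_eff²/2)T) / (σ_eff√T) = (ln(194.5/210.08) + (0.021 − 0.0462 + 0.205919)·2.9315) / 1.098775 = 0.412025
d₂ = d₁ − σ_eff√T = 0.412025 − 1.098775 = -0.686749
N(d₁) = 0.659840,  N(d₂) = 0.246120
V = S₁·e^{−q₁T}·N(d₁) − S₂·e^{−q₂T}·N(d₂) = 112.082837 − 48.617917 = 63.464920
Δ₁ = e^{−q₁T}·N(d₁) = 0.576261;  Δ₂ = −e^{−q₂T}·N(d₂) = -0.231426
[vanilla: TUV call K=250.42]
σ√T = 0.5144·√0.2797 = 0.272049
d₁ = (ln(S/K) + (r−q+σ²/2)T) / (σ√T) = (ln(210.08/250.42) + (0.0542−0.021+0.5144²/2)·0.2797) / 0.272049 = (-0.175651 + 0.046291) / 0.272049 = -0.475501
d₂ = d₁ − σ√T = -0.475501 − 0.272049 = -0.747551
e^{−rT} = 0.984955
e^{−qT} = 0.994144
N(d₁) = 0.317215,  N(d₂) = 0.227366
price = S·e^{−qT}·N(d₁) − K·e^{−rT}·N(d₂) = 66.250204 − 56.080270 = 10.169934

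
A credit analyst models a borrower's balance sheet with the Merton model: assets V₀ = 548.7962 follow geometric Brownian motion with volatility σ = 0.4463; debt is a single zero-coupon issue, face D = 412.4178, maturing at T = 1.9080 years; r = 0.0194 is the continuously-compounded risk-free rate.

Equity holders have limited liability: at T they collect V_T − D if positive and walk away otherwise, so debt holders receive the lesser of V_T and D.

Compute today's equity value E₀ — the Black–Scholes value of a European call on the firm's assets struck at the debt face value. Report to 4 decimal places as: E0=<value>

With assets at 548.7962 and a single debt payment of 412.4178 at 1.9080 years:
d₁ = [ln(V₀/D) + (r + σ²/2)T] / (σ√T)
   = [ln(548.7962/412.4178) + (0.0194 + 0.5·0.4463²)·1.9080] / (0.4463·√1.9080)
   = [0.285690 + 0.227036] / 0.616476 = 0.831706
d₂ = d₁ − σ√T = 0.831706 − 0.616476 = 0.215230
N(d₁) = 0.797213,  N(d₂) = 0.585206,  e^(−rT) = 0.963661
E₀ = V₀·N(d₁) − D·e^(−rT)·N(d₂)
   = 548.7962·0.797213 − 412.4178·0.963661·0.585206 = 204.928099

E0=204.9281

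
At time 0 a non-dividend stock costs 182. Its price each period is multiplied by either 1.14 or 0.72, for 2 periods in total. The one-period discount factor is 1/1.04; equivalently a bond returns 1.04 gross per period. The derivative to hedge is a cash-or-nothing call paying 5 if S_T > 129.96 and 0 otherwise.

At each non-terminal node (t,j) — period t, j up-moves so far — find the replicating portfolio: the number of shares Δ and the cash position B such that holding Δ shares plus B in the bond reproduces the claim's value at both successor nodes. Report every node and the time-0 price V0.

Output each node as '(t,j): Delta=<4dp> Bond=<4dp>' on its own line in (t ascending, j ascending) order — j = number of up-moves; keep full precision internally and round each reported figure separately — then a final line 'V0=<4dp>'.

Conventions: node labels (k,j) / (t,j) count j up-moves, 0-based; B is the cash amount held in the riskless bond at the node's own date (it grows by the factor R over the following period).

(0,0): Delta=0.0150 Bond=1.6353
(1,0): Delta=0.0908 Bond=-8.2418
(1,1): Delta=0.0000 Bond=4.8077
V0=4.3607

Risk-neutral probability p* = (R−d)/(u−d) = (1.04−0.72)/(1.14−0.72) = 0.7619.
Payoffs at expiry: V(2,0)=0.0000, V(2,1)=5.0000, V(2,2)=5.0000
Node (1,0) S=131.0400: V=(p*·5.0000+(1−p*)·0.0000)/1.04=3.6630; Δ=(5.0000−0.0000)/(149.3856−94.3488)=0.0908; B=V−Δ·S=-8.2418
Node (1,1) S=207.4800: V=(p*·5.0000+(1−p*)·5.0000)/1.04=4.8077; Δ=(5.0000−5.0000)/(236.5272−149.3856)=0.0000; B=V−Δ·S=4.8077
Node (0,0) S=182.0000: V=(p*·4.8077+(1−p*)·3.6630)/1.04=4.3607; Δ=(4.8077−3.6630)/(207.4800−131.0400)=0.0150; B=V−Δ·S=1.6353
Check: Δ(0,0)·S0 + B(0,0) = 4.3607 = V0.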